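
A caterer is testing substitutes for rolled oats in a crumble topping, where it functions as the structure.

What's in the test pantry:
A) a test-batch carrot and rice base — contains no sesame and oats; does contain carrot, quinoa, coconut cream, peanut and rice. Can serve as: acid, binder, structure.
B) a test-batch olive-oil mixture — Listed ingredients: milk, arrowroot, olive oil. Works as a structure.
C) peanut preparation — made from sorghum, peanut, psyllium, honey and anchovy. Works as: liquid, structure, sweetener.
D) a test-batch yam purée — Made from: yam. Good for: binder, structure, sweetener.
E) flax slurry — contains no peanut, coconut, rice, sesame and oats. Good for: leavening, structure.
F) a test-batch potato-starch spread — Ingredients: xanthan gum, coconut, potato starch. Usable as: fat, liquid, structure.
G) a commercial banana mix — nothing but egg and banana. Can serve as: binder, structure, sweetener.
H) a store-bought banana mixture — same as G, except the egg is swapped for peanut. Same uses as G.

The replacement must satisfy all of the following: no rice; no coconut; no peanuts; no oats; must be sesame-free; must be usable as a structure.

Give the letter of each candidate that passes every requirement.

A: has rice, so not rice-free; has peanut, so not peanut-free (and 1 more) — out
B: every rule checks out — valid
C: has peanut, so not peanut-free — out
D: nothing on the exclusion list — valid
E: no sesame, no oats — keep
F: has coconut, so not coconut-free — no
G: works as a structure, no sesame, no peanut — OK
H: has peanut, so not peanut-free — out

B, D, E, G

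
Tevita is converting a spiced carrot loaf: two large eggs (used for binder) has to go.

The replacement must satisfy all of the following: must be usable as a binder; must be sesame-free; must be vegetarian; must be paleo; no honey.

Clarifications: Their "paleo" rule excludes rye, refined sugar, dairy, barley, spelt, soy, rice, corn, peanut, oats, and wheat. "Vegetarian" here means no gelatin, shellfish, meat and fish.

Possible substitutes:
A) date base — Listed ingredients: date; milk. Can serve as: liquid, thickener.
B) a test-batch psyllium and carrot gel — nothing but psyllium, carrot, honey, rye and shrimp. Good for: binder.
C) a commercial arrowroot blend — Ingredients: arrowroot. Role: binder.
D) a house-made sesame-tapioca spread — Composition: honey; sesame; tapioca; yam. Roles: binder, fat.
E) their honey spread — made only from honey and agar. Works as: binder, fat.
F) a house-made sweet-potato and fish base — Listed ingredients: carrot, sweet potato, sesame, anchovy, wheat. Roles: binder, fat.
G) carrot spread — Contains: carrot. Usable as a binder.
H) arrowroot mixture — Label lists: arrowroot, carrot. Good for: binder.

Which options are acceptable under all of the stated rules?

A: not usable as a binder; has milk, so not paleo — reject
B: has rye, so not paleo; has shrimp, so not vegetarian (and 1 more) — no
C: only arrowroot; none excluded — OK
D: has sesame, so not sesame-free; has honey, so not honey-free — no
E: has honey, so not honey-free — reject
F: has wheat, so not paleo; has anchovy, so not vegetarian (and 1 more) — out
G: only carrot; none excluded — valid
H: works as a binder, vegetarian, no sesame — OK

C, G, H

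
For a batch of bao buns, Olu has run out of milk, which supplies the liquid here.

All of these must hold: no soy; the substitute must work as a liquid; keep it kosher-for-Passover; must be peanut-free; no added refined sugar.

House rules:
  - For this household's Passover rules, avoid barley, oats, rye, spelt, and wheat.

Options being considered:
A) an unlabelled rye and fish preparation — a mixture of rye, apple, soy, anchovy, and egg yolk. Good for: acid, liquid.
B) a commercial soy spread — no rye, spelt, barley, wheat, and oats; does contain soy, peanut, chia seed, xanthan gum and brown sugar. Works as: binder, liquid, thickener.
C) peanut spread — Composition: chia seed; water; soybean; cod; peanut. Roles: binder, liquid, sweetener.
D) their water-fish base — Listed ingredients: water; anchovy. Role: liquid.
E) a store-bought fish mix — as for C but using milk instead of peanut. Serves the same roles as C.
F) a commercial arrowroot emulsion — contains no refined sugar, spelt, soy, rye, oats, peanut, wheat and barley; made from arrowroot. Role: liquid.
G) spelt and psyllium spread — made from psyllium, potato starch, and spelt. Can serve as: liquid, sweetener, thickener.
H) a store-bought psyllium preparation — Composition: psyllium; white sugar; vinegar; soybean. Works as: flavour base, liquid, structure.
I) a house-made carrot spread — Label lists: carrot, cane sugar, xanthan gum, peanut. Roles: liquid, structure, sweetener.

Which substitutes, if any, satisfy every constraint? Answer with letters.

A: has rye, so not kosher-for-Passover; has soy, so not soy-free — no
B: has soy, so not soy-free; has peanut, so not peanut-free (and 1 more) — reject
C: has soybean, so not soy-free; has peanut, so not peanut-free — reject
D: all constraints satisfied — OK
E: has soybean, so not soy-free — no
F: no refined sugar, no peanut — OK
G: has spelt, so not kosher-for-Passover — out
H: has soybean, so not soy-free; has white sugar, so not no-added-sugar — reject
I: has peanut, so not peanut-free; has cane sugar, so not no-added-sugar — no

D, F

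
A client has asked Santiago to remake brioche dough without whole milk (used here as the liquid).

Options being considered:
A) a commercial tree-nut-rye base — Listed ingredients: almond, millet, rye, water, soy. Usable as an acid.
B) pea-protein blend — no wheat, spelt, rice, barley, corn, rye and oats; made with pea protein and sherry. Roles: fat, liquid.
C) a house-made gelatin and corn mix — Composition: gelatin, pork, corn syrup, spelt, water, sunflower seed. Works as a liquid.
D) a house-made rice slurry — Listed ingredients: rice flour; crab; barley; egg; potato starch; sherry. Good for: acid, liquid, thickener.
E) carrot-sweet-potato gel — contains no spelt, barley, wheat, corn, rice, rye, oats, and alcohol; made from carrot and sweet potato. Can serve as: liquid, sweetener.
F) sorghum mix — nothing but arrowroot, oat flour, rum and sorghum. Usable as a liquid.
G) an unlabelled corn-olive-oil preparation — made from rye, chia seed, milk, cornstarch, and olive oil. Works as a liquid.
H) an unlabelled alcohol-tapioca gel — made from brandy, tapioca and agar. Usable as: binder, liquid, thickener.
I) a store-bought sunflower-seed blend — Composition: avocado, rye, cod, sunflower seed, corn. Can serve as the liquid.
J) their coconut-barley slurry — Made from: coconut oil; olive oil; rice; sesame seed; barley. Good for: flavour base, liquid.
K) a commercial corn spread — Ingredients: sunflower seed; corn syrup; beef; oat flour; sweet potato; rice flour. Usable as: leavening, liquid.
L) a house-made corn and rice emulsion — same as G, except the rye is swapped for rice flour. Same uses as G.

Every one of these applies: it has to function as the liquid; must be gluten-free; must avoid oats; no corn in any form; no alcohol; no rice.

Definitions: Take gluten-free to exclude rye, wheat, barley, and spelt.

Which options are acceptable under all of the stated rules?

E

A: not usable as a liquid; has rye, so not gluten-free — out
B: has sherry, so not alcohol-free — no
C: has spelt, so not gluten-free; has corn syrup, so not corn-free — reject
D: has barley, so not gluten-free; has sherry, so not alcohol-free (and 1 more) — reject
E: works as a liquid, no corn, no oats — keep
F: has rum, so not alcohol-free; has oat flour, so not oat-free — reject
G: has rye, so not gluten-free; has cornstarch, so not corn-free — out
H: has brandy, so not alcohol-free — out
I: has rye, so not gluten-free; has corn, so not corn-free — reject
J: has barley, so not gluten-free; has rice, so not rice-free — reject
K: has corn syrup, so not corn-free; has rice flour, so not rice-free (and 1 more) — no
L: has cornstarch, so not corn-free; has rice flour, so not rice-free — out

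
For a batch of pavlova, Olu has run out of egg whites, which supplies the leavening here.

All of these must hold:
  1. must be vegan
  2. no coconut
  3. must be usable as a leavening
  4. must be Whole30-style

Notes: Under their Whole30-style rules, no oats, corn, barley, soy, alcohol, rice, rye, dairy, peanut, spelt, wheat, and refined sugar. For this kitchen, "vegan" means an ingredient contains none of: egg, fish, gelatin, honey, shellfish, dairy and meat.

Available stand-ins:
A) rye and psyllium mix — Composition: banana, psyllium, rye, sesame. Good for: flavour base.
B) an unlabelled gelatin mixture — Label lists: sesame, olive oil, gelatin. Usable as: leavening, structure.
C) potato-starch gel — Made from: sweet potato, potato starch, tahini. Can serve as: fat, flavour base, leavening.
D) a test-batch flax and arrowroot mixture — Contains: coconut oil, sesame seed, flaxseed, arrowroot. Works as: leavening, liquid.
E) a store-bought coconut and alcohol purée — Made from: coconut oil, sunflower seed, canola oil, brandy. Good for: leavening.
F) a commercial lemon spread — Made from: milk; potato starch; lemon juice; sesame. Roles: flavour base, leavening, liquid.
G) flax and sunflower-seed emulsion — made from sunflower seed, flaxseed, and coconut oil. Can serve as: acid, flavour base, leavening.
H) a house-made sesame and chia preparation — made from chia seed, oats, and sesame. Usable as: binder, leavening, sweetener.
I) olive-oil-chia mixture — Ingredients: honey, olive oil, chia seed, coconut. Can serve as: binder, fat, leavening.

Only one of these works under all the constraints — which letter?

A: not usable as a leavening; has rye, so not Whole30-style — reject
B: has gelatin, so not vegan — no
C: only tahini, potato starch, and sweet potato; none excluded — valid
D: has coconut oil, so not coconut-free — no
E: has brandy, so not Whole30-style; has coconut oil, so not coconut-free — out
F: has milk, so not Whole30-style; has milk, so not vegan — reject
G: has coconut oil, so not coconut-free — out
H: has oats, so not Whole30-style — out
I: has honey, so not vegan; has coconut, so not coconut-free — no

C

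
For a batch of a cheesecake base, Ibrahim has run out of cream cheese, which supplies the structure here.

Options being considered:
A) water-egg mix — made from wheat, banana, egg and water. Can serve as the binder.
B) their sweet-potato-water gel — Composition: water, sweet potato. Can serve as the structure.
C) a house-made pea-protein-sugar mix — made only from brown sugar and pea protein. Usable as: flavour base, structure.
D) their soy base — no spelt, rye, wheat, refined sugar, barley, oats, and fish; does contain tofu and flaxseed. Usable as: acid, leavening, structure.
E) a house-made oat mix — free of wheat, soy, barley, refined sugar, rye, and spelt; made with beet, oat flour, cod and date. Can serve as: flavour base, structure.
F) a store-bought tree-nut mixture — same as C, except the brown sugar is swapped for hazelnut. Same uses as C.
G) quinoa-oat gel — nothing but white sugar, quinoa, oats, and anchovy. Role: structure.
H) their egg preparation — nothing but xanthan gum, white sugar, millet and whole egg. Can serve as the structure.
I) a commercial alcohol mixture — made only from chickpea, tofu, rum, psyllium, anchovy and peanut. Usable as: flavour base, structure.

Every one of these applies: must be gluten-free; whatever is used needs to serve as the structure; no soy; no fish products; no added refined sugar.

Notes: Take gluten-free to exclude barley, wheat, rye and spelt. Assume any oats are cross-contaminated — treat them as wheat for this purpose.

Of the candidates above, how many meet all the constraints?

A: not usable as a structure; has wheat, so not gluten-free — no
B: nothing on the exclusion list — OK
C: has brown sugar, so not no-added-sugar — out
D: has tofu, so not soy-free — reject
E: has oat flour, so not gluten-free; has cod, so not fish-free — out
F: only hazelnut and pea protein; none excluded — keep
G: has oats, so not gluten-free; has white sugar, so not no-added-sugar (and 1 more) — reject
H: has white sugar, so not no-added-sugar — reject
I: has tofu, so not soy-free; has anchovy, so not fish-free — no

2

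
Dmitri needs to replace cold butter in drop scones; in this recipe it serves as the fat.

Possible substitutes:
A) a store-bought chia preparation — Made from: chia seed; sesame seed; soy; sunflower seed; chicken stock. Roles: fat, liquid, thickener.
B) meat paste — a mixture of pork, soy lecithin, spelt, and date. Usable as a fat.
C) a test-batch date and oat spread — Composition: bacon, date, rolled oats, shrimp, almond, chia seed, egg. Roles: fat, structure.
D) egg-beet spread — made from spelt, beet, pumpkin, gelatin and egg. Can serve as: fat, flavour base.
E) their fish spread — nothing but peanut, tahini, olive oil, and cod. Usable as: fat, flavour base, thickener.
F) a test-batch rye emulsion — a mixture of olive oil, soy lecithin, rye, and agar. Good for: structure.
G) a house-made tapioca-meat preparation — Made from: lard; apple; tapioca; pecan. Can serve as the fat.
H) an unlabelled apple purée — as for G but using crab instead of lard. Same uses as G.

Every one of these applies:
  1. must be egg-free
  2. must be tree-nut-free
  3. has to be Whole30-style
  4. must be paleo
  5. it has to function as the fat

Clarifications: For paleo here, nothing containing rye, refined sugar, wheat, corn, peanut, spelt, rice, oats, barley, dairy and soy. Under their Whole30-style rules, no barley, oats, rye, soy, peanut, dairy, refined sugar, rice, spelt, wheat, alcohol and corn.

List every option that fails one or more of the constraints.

A, B, C, D, E, F, G, H

A: has soy, so not paleo; has soy, so not Whole30-style — no
B: has soy lecithin, so not paleo; has soy lecithin, so not Whole30-style — out
C: has rolled oats, so not paleo; has rolled oats, so not Whole30-style (and 2 more) — reject
D: has spelt, so not paleo; has spelt, so not Whole30-style (and 1 more) — no
E: has peanut, so not paleo; has peanut, so not Whole30-style — out
F: not usable as a fat; has rye, so not paleo (and 1 more) — reject
G: has pecan, so not tree-nut-free — no
H: has pecan, so not tree-nut-free — out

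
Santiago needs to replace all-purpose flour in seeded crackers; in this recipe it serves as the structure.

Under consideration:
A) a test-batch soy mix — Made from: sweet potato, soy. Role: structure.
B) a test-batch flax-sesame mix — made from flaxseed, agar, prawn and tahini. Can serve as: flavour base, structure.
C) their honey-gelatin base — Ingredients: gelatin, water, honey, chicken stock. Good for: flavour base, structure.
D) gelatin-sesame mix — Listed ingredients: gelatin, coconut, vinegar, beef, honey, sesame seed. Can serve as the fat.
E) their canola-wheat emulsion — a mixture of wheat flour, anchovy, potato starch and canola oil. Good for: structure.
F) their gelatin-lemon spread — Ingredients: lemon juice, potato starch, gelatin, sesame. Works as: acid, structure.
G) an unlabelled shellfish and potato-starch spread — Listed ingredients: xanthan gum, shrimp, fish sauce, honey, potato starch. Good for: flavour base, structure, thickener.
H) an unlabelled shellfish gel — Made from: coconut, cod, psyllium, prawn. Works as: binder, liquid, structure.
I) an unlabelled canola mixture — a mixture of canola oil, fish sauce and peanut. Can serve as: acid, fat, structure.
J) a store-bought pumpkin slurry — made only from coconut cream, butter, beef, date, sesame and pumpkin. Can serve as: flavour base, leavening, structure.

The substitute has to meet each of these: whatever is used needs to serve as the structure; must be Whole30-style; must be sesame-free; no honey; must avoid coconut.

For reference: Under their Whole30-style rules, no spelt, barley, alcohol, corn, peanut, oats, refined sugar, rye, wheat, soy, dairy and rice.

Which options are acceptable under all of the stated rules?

none

A: has soy, so not Whole30-style — no
B: has tahini, so not sesame-free — no
C: has honey, so not honey-free — out
D: not usable as a structure; has sesame seed, so not sesame-free (and 2 more) — no
E: has wheat flour, so not Whole30-style — reject
F: has sesame, so not sesame-free — reject
G: has honey, so not honey-free — no
H: has coconut, so not coconut-free — out
I: has peanut, so not Whole30-style — out
J: has butter, so not Whole30-style; has sesame, so not sesame-free (and 1 more) — no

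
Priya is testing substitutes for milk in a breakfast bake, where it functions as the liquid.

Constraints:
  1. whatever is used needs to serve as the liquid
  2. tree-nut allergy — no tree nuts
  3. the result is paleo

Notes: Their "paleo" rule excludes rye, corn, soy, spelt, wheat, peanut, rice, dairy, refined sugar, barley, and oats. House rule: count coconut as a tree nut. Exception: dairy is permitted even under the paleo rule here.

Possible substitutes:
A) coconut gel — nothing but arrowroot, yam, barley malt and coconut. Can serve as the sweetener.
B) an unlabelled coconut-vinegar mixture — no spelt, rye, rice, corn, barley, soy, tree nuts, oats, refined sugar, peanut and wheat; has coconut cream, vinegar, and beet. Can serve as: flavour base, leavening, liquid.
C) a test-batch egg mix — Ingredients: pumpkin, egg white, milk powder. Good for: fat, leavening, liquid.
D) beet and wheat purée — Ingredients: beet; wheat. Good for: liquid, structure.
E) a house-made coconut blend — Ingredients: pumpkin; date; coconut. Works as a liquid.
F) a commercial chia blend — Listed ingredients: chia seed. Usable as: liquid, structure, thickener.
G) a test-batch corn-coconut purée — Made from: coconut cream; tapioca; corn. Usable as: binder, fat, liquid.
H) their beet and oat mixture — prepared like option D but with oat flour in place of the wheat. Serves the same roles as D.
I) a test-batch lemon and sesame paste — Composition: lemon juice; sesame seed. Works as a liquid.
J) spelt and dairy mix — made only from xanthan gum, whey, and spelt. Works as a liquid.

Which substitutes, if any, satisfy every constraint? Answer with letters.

A: not usable as a liquid; has barley malt, so not paleo (and 1 more) — no
B: has coconut cream, so not tree-nut-free — out
C: dairy is permitted under the paleo carve-out; nothing else excluded — keep
D: has wheat, so not paleo — reject
E: has coconut, so not tree-nut-free — reject
F: only chia seed; none excluded — valid
G: has corn, so not paleo; has coconut cream, so not tree-nut-free — out
H: has oat flour, so not paleo — reject
I: only sesame seed and lemon juice; none excluded — valid
J: has spelt, so not paleo — out

C, F, I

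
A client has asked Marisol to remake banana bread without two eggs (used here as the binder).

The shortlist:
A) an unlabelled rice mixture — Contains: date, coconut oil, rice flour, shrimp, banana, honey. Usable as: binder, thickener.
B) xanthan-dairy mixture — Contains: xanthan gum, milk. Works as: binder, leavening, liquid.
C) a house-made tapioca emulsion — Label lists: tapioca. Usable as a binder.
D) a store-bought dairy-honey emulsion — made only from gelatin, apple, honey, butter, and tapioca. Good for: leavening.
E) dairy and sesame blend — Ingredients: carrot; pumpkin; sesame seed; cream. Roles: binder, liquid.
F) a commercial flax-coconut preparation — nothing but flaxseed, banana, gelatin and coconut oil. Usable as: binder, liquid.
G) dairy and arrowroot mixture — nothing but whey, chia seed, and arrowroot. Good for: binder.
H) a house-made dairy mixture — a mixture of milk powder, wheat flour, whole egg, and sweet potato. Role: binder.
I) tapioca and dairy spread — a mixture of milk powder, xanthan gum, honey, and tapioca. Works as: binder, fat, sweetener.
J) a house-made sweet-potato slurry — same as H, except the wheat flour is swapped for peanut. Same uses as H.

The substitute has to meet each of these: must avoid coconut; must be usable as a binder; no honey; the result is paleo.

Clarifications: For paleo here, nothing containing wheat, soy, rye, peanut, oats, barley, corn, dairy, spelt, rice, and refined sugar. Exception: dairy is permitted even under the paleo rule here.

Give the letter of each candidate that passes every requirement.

B, C, E, G

A: has rice flour, so not paleo; has honey, so not honey-free (and 1 more) — reject
B: dairy is permitted under the paleo carve-out; nothing else excluded — OK
C: nothing on the exclusion list — keep
D: not usable as a binder; has honey, so not honey-free — no
E: dairy is permitted under the paleo carve-out; nothing else excluded — OK
F: has coconut oil, so not coconut-free — no
G: dairy is permitted under the paleo carve-out; nothing else excluded — OK
H: has wheat flour, so not paleo — reject
I: has honey, so not honey-free — out
J: has peanut, so not paleo — no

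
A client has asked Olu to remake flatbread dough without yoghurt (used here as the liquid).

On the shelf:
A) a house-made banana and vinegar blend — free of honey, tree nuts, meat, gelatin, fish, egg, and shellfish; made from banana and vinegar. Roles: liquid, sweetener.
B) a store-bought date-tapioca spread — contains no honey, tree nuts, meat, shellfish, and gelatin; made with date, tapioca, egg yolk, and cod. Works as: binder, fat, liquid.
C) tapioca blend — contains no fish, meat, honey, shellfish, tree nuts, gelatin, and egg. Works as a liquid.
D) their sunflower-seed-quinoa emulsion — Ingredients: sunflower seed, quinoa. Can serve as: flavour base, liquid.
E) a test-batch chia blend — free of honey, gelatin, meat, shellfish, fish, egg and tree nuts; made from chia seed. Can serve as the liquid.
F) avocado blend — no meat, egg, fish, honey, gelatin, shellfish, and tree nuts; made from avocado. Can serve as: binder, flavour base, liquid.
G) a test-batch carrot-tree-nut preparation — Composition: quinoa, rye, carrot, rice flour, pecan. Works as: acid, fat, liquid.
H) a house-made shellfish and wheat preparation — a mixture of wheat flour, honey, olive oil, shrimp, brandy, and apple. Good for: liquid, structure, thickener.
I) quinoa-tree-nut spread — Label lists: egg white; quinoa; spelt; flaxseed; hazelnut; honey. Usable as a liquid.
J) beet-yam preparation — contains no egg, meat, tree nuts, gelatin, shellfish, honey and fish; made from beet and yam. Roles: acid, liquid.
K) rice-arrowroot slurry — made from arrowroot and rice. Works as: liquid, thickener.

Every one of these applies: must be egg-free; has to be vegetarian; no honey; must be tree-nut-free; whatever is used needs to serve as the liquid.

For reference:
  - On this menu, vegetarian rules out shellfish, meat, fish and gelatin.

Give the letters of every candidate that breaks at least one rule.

A: no honey, no tree nuts — OK
B: has cod, so not vegetarian; has egg yolk, so not egg-free — no
C: vegetarian, no tree nuts — valid
D: all constraints satisfied — valid
E: no egg, no honey — valid
F: no honey, no tree nuts — OK
G: has pecan, so not tree-nut-free — out
H: has shrimp, so not vegetarian; has honey, so not honey-free — reject
I: has hazelnut, so not tree-nut-free; has honey, so not honey-free (and 1 more) — no
J: no egg, no tree nuts — valid
K: works as a liquid, no egg, no honey — valid

B, G, H, I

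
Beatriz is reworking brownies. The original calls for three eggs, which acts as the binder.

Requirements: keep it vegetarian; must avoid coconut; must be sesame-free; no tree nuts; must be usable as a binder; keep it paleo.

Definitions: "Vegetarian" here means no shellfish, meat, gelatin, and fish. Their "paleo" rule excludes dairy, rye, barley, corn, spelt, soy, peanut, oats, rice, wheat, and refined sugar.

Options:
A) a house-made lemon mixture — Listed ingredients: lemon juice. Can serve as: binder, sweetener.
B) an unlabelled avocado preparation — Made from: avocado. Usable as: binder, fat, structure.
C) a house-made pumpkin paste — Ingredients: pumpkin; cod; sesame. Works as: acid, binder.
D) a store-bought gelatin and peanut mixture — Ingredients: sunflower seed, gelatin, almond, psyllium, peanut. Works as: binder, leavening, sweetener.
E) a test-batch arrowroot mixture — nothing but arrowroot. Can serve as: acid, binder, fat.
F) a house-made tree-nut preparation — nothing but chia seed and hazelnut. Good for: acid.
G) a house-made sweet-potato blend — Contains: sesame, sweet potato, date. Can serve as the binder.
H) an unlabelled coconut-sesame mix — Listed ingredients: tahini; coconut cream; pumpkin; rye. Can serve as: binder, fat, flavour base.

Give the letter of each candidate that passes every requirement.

A, B, E

A: every rule checks out — valid
B: only avocado; none excluded — OK
C: has cod, so not vegetarian; has sesame, so not sesame-free — no
D: has gelatin, so not vegetarian; has peanut, so not paleo (and 1 more) — out
E: nothing on the exclusion list — keep
F: not usable as a binder; has hazelnut, so not tree-nut-free — out
G: has sesame, so not sesame-free — out
H: has rye, so not paleo; has tahini, so not sesame-free (and 1 more) — reject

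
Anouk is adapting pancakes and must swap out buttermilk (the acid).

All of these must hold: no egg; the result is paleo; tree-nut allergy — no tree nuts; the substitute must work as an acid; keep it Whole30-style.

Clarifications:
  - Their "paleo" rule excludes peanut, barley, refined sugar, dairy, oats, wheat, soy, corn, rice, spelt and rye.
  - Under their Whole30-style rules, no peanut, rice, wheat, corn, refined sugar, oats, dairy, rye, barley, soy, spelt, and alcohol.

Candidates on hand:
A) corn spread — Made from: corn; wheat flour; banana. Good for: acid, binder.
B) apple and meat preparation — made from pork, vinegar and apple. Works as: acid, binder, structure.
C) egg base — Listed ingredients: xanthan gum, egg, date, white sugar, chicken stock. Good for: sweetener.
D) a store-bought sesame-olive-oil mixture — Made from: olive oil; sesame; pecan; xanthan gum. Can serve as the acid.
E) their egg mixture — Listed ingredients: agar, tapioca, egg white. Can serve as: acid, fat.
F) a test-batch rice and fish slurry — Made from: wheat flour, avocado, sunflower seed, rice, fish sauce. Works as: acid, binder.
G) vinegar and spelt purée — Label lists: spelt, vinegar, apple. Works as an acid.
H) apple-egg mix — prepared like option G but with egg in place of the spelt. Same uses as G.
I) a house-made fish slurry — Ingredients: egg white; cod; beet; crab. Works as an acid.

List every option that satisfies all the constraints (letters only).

B

A: has corn, so not paleo; has corn, so not Whole30-style — reject
B: works as an acid, no egg, no tree nuts — valid
C: not usable as an acid; has white sugar, so not paleo (and 2 more) — reject
D: has pecan, so not tree-nut-free — out
E: has egg white, so not egg-free — reject
F: has rice, so not paleo; has rice, so not Whole30-style — reject
G: has spelt, so not paleo; has spelt, so not Whole30-style — out
H: has egg, so not egg-free — out
I: has egg white, so not egg-free — out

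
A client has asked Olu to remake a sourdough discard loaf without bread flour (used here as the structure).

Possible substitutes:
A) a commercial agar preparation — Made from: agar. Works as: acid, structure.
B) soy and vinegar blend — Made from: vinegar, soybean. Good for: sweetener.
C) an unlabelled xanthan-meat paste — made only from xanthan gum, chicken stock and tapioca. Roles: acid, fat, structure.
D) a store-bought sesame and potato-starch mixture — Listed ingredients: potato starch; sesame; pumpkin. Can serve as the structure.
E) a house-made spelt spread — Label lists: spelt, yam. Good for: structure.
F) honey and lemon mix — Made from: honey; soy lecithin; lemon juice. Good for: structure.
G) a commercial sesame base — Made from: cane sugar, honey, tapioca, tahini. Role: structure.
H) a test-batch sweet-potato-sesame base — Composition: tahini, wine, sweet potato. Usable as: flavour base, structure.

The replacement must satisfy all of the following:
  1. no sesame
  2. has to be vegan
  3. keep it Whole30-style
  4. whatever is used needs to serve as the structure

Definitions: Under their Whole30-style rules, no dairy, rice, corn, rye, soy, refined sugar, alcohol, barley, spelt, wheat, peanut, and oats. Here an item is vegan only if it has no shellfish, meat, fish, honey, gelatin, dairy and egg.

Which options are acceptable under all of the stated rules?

A

A: works as a structure, no sesame, Whole30-style — OK
B: not usable as a structure; has soybean, so not Whole30-style — reject
C: has chicken stock, so not vegan — out
D: has sesame, so not sesame-free — reject
E: has spelt, so not Whole30-style — reject
F: has soy lecithin, so not Whole30-style; has honey, so not vegan — out
G: has cane sugar, so not Whole30-style; has honey, so not vegan (and 1 more) — reject
H: has wine, so not Whole30-style; has tahini, so not sesame-free — reject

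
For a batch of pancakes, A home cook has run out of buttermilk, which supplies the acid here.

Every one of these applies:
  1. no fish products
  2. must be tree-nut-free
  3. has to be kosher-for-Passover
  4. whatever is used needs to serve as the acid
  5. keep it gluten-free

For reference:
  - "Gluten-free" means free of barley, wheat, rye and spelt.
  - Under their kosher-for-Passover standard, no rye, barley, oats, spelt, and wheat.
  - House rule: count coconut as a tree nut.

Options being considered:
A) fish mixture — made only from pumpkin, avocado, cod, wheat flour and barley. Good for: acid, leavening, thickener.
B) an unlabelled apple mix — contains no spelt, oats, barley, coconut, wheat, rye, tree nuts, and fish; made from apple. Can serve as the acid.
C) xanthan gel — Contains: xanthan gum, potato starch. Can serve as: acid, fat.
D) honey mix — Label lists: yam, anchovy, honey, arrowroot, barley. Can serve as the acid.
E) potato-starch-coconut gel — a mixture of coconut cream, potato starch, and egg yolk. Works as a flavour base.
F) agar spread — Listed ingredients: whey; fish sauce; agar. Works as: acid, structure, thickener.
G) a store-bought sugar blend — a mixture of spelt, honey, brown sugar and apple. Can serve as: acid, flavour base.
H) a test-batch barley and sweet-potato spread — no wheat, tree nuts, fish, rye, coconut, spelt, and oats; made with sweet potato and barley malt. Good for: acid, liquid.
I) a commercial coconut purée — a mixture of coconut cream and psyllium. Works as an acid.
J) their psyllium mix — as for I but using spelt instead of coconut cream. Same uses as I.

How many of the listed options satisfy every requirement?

A: has barley, so not gluten-free; has barley, so not kosher-for-Passover (and 1 more) — no
B: no fish, gluten-free — valid
C: gluten-free, kosher-for-Passover — keep
D: has barley, so not gluten-free; has barley, so not kosher-for-Passover (and 1 more) — no
E: not usable as an acid; has coconut cream, so not tree-nut-free — reject
F: has fish sauce, so not fish-free — out
G: has spelt, so not gluten-free; has spelt, so not kosher-for-Passover — out
H: has barley malt, so not gluten-free; has barley malt, so not kosher-for-Passover — no
I: has coconut cream, so not tree-nut-free — out
J: has spelt, so not gluten-free; has spelt, so not kosher-for-Passover — reject

2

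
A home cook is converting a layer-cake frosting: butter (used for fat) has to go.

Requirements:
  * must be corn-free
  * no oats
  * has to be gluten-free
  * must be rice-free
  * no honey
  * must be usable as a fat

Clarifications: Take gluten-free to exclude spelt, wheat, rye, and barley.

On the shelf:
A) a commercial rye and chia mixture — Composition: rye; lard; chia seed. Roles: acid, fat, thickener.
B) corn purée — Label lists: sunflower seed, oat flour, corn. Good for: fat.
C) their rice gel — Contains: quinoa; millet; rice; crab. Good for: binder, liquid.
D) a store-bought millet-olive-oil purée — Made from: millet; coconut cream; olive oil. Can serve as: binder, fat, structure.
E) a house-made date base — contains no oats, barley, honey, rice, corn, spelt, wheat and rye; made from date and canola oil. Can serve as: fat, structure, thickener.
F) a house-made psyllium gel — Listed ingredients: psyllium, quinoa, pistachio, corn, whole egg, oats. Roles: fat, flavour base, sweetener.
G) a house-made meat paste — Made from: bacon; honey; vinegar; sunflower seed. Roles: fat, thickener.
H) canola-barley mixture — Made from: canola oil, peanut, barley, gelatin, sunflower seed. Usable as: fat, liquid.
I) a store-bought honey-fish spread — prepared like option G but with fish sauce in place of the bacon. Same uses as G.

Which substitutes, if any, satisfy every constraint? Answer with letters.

A: has rye, so not gluten-free — no
B: has oat flour, so not oat-free; has corn, so not corn-free — reject
C: not usable as a fat; has rice, so not rice-free — out
D: all constraints satisfied — OK
E: works as a fat, gluten-free, no corn — OK
F: has oats, so not oat-free; has corn, so not corn-free — no
G: has honey, so not honey-free — out
H: has barley, so not gluten-free — out
I: has honey, so not honey-free — no

D, E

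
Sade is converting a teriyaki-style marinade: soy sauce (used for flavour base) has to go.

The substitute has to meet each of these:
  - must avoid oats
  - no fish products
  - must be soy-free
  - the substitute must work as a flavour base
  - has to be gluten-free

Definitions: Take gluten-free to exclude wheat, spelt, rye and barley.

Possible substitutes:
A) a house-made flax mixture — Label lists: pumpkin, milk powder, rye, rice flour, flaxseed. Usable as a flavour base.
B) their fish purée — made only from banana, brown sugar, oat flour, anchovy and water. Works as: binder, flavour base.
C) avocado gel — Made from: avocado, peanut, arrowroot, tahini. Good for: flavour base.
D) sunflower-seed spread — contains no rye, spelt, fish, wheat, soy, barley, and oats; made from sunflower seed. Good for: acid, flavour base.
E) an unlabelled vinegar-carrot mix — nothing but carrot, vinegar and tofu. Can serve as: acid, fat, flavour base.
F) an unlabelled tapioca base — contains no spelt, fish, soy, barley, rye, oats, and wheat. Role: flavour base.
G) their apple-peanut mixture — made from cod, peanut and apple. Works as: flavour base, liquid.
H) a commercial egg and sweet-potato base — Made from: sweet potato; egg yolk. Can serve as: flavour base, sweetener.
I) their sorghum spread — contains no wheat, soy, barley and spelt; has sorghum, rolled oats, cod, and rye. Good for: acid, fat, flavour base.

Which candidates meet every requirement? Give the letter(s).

C, D, F, H

A: has rye, so not gluten-free — out
B: has oat flour, so not oat-free; has anchovy, so not fish-free — out
C: no fish, no oats — valid
D: every rule checks out — OK
E: has tofu, so not soy-free — reject
F: no fish, no oats — OK
G: has cod, so not fish-free — no
H: nothing on the exclusion list — keep
I: has rye, so not gluten-free; has rolled oats, so not oat-free (and 1 more) — reject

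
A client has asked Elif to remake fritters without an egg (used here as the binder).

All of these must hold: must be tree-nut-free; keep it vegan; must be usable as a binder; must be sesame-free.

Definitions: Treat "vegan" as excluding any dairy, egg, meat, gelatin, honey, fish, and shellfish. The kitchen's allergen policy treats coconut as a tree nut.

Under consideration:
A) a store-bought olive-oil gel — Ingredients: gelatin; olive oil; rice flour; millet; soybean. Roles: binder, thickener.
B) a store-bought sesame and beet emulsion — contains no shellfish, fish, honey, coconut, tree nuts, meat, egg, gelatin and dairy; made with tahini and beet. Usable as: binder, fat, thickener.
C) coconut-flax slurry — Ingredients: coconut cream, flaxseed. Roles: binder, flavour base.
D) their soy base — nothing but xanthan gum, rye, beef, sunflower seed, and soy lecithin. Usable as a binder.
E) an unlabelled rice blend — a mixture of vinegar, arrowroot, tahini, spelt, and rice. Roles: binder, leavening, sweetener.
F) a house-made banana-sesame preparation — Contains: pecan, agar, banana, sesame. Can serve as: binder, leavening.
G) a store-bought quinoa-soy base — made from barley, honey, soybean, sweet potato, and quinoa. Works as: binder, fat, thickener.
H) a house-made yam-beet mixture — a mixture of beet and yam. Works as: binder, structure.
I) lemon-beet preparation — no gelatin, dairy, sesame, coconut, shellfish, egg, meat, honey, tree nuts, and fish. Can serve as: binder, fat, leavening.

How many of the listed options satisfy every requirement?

2

A: has gelatin, so not vegan — out
B: has tahini, so not sesame-free — out
C: has coconut cream, so not tree-nut-free — reject
D: has beef, so not vegan — out
E: has tahini, so not sesame-free — out
F: has sesame, so not sesame-free; has pecan, so not tree-nut-free — out
G: has honey, so not vegan — reject
H: tree-nut-free, vegan — keep
I: works as a binder, vegan, no sesame — valid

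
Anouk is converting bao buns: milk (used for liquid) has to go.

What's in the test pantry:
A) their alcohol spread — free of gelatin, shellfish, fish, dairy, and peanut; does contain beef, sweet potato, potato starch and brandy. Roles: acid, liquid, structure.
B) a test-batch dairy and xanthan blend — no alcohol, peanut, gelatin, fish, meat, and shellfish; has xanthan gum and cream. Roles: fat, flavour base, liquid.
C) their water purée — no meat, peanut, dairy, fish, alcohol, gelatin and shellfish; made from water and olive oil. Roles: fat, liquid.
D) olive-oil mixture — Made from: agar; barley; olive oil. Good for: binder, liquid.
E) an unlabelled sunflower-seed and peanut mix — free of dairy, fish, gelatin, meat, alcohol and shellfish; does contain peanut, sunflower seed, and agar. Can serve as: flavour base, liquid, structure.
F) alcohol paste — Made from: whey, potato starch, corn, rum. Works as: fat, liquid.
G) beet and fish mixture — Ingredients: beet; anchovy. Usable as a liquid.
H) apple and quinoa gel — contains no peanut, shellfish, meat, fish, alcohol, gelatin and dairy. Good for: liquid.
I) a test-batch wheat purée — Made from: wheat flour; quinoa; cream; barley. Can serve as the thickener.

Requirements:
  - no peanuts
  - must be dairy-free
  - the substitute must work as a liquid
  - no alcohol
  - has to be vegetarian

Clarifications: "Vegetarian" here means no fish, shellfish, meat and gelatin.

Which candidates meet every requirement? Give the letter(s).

C, D, H

A: has beef, so not vegetarian; has brandy, so not alcohol-free — no
B: has cream, so not dairy-free — out
C: no alcohol, vegetarian — valid
D: no dairy, vegetarian — keep
E: has peanut, so not peanut-free — reject
F: has whey, so not dairy-free; has rum, so not alcohol-free — out
G: has anchovy, so not vegetarian — out
H: every rule checks out — keep
I: not usable as a liquid; has cream, so not dairy-free — out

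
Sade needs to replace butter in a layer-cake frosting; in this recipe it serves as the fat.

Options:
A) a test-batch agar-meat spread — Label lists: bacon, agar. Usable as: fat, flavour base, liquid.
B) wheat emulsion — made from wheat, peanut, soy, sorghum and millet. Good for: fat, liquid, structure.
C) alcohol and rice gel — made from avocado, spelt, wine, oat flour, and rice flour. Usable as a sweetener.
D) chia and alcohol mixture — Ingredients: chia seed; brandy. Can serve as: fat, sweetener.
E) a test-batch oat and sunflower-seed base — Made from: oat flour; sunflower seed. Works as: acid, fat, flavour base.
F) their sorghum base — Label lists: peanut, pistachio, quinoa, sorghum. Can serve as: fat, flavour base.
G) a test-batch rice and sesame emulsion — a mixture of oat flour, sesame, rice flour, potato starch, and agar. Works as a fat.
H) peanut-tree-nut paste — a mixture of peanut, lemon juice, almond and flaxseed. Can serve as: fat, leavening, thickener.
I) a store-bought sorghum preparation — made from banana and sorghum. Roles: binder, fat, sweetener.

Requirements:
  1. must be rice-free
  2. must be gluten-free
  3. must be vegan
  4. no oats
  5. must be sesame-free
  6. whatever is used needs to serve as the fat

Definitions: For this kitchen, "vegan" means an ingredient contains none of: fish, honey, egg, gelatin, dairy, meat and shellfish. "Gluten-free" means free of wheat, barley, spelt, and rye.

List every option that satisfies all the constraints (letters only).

A: has bacon, so not vegan — no
B: has wheat, so not gluten-free — no
C: not usable as a fat; has spelt, so not gluten-free (and 2 more) — reject
D: only brandy and chia seed; none excluded — valid
E: has oat flour, so not oat-free — reject
F: peanut and pistachio etc. — none of it excluded — valid
G: has rice flour, so not rice-free; has oat flour, so not oat-free (and 1 more) — reject
H: works as a fat, gluten-free, no sesame — keep
I: every rule checks out — keep

D, F, H, I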